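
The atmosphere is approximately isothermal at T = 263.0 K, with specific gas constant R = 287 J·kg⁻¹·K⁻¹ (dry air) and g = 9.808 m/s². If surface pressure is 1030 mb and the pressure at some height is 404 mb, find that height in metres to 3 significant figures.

z ≈ 7200 m

Scale height: H = RT/g = 287 × 263.0 / 9.808 = 7695.9 m.
Invert the barometric formula: z = H ln(P₀/P).
P₀/P = 1030/404 = 2.5495; ln(2.5495) = 0.93590.
z = 7695.9 × 0.93590 = 7202.6 m.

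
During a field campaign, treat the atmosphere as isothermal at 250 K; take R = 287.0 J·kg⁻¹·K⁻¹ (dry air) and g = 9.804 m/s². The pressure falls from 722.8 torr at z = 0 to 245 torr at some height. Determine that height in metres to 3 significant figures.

z ≈ 7920 m

Scale height: H = RT/g = 287.0 × 250 / 9.804 = 7318.4 m.
Invert the barometric formula: z = H ln(P₀/P).
P₀/P = 722.8/245 = 2.9502; ln(2.9502) = 1.0819.
z = 7318.4 × 1.0819 = 7917.8 m.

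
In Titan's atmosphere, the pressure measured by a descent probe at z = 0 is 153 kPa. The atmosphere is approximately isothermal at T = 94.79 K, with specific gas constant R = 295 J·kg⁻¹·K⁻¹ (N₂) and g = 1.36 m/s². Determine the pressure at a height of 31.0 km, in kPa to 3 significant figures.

P ≈ 33.9 kPa

Scale height: H = RT/g = 295 × 94.79 / 1.36 = 20561 m.
Barometric formula: P = P₀ exp(−z/H).
z/H = 31000/20561 = 1.5077; exp(−1.5077) = 0.22142.
P = 153 × 0.22142 = 33.877 kPa.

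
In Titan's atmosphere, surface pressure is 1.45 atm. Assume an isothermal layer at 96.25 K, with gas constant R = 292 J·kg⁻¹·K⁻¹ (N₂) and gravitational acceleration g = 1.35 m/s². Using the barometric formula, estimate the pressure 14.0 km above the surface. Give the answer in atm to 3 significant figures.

Scale height: H = RT/g = 292 × 96.25 / 1.35 = 20819 m.
Barometric formula: P = P₀ exp(−z/H).
z/H = 14000/20819 = 0.67246; exp(−0.67246) = 0.51045.
P = 1.45 × 0.51045 = 0.74015 atm.

P ≈ 0.740 atm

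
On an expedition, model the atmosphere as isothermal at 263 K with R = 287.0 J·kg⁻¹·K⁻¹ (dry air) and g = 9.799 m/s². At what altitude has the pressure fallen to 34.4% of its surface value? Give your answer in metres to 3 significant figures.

Scale height: H = RT/g = 287.0 × 263 / 9.799 = 7702.9 m.
Set P/P₀ = exp(−z/H) = 0.344, so z = −H ln(0.344).
−ln(0.344) = 1.0671; z = 7702.9 × 1.0671 = 8219.8 m.

z ≈ 8220 m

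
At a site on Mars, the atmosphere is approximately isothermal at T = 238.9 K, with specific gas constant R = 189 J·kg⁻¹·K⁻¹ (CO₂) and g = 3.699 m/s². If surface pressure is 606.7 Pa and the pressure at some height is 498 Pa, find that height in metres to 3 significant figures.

Scale height: H = RT/g = 189 × 238.9 / 3.699 = 12207 m.
Invert the barometric formula: z = H ln(P₀/P).
P₀/P = 606.7/498 = 1.2183; ln(1.2183) = 0.19746.
z = 12207 × 0.19746 = 2410.4 m.

z ≈ 2410 m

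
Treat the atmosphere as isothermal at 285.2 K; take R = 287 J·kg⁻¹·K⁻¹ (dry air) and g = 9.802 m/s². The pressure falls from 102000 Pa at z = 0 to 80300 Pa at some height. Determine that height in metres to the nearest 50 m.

z ≈ 2000 m

Scale height: H = RT/g = 287 × 285.2 / 9.802 = 8350.6 m.
Invert the barometric formula: z = H ln(P₀/P).
P₀/P = 102000/80300 = 1.2702; ln(1.2702) = 0.23917.
z = 8350.6 × 0.23917 = 1997.2 m.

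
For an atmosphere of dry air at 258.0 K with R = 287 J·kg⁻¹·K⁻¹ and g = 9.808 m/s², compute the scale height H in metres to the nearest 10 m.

H ≈ 7550 m

The scale height of an isothermal atmosphere is H = RT/g.
H = 287 × 258.0 / 9.808 = 74046/9.808 = 7549.6 m.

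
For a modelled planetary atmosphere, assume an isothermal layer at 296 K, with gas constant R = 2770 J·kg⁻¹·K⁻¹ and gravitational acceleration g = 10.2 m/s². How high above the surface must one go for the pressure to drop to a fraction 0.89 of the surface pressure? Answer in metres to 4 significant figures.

Scale height: H = RT/g = 2770 × 296 / 10.2 = 80384 m.
Set P/P₀ = exp(−z/H) = 0.89, so z = −H ln(0.89).
−ln(0.89) = 0.11653; z = 80384 × 0.11653 = 9367.1 m.

z ≈ 9367 m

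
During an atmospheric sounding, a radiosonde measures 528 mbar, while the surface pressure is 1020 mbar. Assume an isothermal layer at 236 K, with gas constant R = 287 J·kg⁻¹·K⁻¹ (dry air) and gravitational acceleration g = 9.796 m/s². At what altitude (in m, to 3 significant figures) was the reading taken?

Scale height: H = RT/g = 287 × 236 / 9.796 = 6914.3 m.
Invert the barometric formula: z = H ln(P₀/P).
P₀/P = 1020/528 = 1.9318; ln(1.9318) = 0.65845.
z = 6914.3 × 0.65845 = 4552.7 m.

z ≈ 4550 m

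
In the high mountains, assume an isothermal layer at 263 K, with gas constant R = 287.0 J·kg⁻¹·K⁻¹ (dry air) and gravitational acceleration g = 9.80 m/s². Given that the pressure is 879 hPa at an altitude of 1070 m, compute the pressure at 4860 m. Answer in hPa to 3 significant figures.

Scale height: H = RT/g = 287.0 × 263 / 9.80 = 7702.1 m.
Between two levels, P₂ = P₁ exp(−Δz/H) with Δz = z₂ − z₁.
Δz = 4860.0 − 1070.0 = 3790.0 m; Δz/H = 3790.0/7702.1 = 0.49207.
P₂ = 879 × exp(−0.49207) = 879 × 0.61136 = 537.39 hPa.

P ≈ 537 hPa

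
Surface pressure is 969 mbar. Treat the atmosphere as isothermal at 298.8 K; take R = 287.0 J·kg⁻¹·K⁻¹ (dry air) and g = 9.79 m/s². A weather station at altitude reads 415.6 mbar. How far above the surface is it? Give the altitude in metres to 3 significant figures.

Scale height: H = RT/g = 287.0 × 298.8 / 9.79 = 8759.5 m.
Invert the barometric formula: z = H ln(P₀/P).
P₀/P = 969/415.6 = 2.3316; ln(2.3316) = 0.84655.
z = 8759.5 × 0.84655 = 7415.4 m.

z ≈ 7420 m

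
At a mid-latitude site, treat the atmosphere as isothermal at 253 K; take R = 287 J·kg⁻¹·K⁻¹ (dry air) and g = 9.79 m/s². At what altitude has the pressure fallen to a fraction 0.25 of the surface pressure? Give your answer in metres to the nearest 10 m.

Scale height: H = RT/g = 287 × 253 / 9.79 = 7416.9 m.
Set P/P₀ = exp(−z/H) = 0.25, so z = −H ln(0.25).
−ln(0.25) = 1.3863; z = 7416.9 × 1.3863 = 10282 m.

z ≈ 10280 m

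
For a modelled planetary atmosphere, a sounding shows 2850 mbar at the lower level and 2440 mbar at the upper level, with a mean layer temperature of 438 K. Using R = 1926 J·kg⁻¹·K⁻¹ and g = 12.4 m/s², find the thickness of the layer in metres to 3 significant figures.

Hypsometric equation: Δz = (R T̄/g) ln(P₁/P₂).
R T̄/g = 1926 × 438 / 12.4 = 68031 m.
ln(2850/2440) = ln(1.1680) = 0.15529.
Δz = 68031 × 0.15529 = 10565 m.

Δz ≈ 10600 m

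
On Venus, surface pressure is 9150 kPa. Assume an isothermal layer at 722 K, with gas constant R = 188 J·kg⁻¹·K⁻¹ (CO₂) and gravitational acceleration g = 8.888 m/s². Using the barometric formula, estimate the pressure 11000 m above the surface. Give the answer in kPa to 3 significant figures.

P ≈ 4450 kPa

Scale height: H = RT/g = 188 × 722 / 8.888 = 15272 m.
Barometric formula: P = P₀ exp(−z/H).
z/H = 11000/15272 = 0.72027; exp(−0.72027) = 0.48662.
P = 9150 × 0.48662 = 4452.6 kPa.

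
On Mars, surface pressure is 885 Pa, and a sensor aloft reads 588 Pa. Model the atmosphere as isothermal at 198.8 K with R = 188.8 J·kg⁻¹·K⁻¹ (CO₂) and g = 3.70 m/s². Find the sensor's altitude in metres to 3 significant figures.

z ≈ 4150 m

Scale height: H = RT/g = 188.8 × 198.8 / 3.70 = 10144 m.
Invert the barometric formula: z = H ln(P₀/P).
P₀/P = 885/588 = 1.5051; ln(1.5051) = 0.40886.
z = 10144 × 0.40886 = 4147.5 m.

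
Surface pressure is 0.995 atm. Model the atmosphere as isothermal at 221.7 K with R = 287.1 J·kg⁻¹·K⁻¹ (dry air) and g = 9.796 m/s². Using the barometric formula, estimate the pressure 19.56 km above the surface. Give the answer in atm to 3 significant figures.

P ≈ 0.0490 atm

Scale height: H = RT/g = 287.1 × 221.7 / 9.796 = 6497.6 m.
Barometric formula: P = P₀ exp(−z/H).
z/H = 19560/6497.6 = 3.0103; exp(−3.0103) = 0.049277.
P = 0.995 × 0.049277 = 0.049031 atm.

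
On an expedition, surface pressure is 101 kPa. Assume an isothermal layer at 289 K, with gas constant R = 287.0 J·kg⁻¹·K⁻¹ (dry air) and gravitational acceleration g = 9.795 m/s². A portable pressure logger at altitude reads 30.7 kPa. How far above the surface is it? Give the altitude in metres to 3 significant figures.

Scale height: H = RT/g = 287.0 × 289 / 9.795 = 8467.9 m.
Invert the barometric formula: z = H ln(P₀/P).
P₀/P = 101/30.7 = 3.2899; ln(3.2899) = 1.1909.
z = 8467.9 × 1.1909 = 10084 m.

z ≈ 10100 m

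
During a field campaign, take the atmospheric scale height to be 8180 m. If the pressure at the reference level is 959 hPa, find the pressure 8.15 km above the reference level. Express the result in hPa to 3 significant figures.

Barometric formula: P = P₀ exp(−z/H).
z/H = 8150.0/8180.0 = 0.99633; exp(−0.99633) = 0.36923.
P = 959 × 0.36923 = 354.09 hPa.

P ≈ 354 hPa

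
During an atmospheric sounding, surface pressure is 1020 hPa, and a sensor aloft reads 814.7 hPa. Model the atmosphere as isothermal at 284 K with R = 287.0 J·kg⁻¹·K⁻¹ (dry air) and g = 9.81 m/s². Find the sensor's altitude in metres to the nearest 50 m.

z ≈ 1850 m

Scale height: H = RT/g = 287.0 × 284 / 9.81 = 8308.7 m.
Invert the barometric formula: z = H ln(P₀/P).
P₀/P = 1020/814.7 = 1.2520; ln(1.2520) = 0.22474.
z = 8308.7 × 0.22474 = 1867.3 m.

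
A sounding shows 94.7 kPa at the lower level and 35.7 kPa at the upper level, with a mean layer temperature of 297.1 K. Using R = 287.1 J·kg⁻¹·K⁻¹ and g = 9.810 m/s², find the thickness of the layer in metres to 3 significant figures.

Δz ≈ 8480 m

Hypsometric equation: Δz = (R T̄/g) ln(P₁/P₂).
R T̄/g = 287.1 × 297.1 / 9.810 = 8694.9 m.
ln(94.7/35.7) = ln(2.6527) = 0.97558.
Δz = 8694.9 × 0.97558 = 8482.6 m.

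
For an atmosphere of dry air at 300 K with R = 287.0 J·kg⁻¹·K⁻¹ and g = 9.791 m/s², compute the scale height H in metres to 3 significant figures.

The scale height of an isothermal atmosphere is H = RT/g.
H = 287.0 × 300 / 9.791 = 86100/9.791 = 8793.8 m.

H ≈ 8790 m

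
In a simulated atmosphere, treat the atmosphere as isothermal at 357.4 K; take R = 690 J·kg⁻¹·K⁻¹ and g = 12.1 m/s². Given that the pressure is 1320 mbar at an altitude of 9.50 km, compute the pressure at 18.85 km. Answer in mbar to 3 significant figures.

Scale height: H = RT/g = 690 × 357.4 / 12.1 = 20381 m.
Between two levels, P₂ = P₁ exp(−Δz/H) with Δz = z₂ − z₁.
Δz = 18850 − 9500.0 = 9350.0 m; Δz/H = 9350.0/20381 = 0.45876.
P₂ = 1320 × exp(−0.45876) = 1320 × 0.63207 = 834.33 mbar.

P ≈ 834 mbar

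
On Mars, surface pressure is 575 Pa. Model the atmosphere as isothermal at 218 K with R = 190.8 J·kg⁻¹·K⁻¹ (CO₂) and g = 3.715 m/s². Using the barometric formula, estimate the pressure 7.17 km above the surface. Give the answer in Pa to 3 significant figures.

P ≈ 303 Pa

Scale height: H = RT/g = 190.8 × 218 / 3.715 = 11196 m.
Barometric formula: P = P₀ exp(−z/H).
z/H = 7170.0/11196 = 0.64041; exp(−0.64041) = 0.52708.
P = 575 × 0.52708 = 303.07 Pa.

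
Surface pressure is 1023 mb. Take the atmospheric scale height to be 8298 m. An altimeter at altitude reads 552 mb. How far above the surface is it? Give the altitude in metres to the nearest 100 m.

z ≈ 5100 m

Invert the barometric formula: z = H ln(P₀/P).
P₀/P = 1023/552 = 1.8533; ln(1.8533) = 0.61697.
z = 8298.0 × 0.61697 = 5119.6 m.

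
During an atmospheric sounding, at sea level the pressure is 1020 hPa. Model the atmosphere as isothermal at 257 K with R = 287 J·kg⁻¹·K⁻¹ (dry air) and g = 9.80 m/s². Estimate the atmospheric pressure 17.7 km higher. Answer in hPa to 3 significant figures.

P ≈ 97.1 hPa

Scale height: H = RT/g = 287 × 257 / 9.80 = 7526.4 m.
Barometric formula: P = P₀ exp(−z/H).
z/H = 17700/7526.4 = 2.3517; exp(−2.3517) = 0.095207.
P = 1020 × 0.095207 = 97.111 hPa.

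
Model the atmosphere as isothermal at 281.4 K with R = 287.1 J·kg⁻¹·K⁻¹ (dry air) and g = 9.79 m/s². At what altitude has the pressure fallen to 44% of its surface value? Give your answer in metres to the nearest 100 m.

z ≈ 6800 m

Scale height: H = RT/g = 287.1 × 281.4 / 9.79 = 8252.3 m.
Set P/P₀ = exp(−z/H) = 0.44, so z = −H ln(0.44).
−ln(0.44) = 0.82098; z = 8252.3 × 0.82098 = 6775.0 m.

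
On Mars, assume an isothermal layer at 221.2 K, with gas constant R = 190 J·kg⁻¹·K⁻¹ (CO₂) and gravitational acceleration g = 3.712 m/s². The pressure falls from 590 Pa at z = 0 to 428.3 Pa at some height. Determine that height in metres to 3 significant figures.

z ≈ 3630 m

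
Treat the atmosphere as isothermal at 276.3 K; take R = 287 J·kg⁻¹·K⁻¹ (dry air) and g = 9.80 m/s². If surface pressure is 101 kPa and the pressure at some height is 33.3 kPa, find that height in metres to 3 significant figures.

z ≈ 8980 m

Scale height: H = RT/g = 287 × 276.3 / 9.80 = 8091.6 m.
Invert the barometric formula: z = H ln(P₀/P).
P₀/P = 101/33.3 = 3.0330; ln(3.0330) = 1.1096.
z = 8091.6 × 1.1096 = 8978.4 m.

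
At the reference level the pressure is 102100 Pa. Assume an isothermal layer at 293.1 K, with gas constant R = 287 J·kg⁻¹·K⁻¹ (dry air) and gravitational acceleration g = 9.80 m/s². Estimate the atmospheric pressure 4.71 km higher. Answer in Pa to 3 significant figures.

P ≈ 59000 Pa

Scale height: H = RT/g = 287 × 293.1 / 9.80 = 8583.6 m.
Barometric formula: P = P₀ exp(−z/H).
z/H = 4710.0/8583.6 = 0.54872; exp(−0.54872) = 0.57769.
P = 102100 × 0.57769 = 58982 Pa.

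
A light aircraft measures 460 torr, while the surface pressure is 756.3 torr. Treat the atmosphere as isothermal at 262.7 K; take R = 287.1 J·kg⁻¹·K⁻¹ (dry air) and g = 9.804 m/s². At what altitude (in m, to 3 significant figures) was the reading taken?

Scale height: H = RT/g = 287.1 × 262.7 / 9.804 = 7692.9 m.
Invert the barometric formula: z = H ln(P₀/P).
P₀/P = 756.3/460 = 1.6441; ln(1.6441) = 0.49719.
z = 7692.9 × 0.49719 = 3824.8 m.

z ≈ 3820 m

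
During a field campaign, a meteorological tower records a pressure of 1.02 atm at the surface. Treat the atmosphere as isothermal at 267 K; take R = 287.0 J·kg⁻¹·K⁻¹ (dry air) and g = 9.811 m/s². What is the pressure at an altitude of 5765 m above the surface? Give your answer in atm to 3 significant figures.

Scale height: H = RT/g = 287.0 × 267 / 9.811 = 7810.5 m.
Barometric formula: P = P₀ exp(−z/H).
z/H = 5765.0/7810.5 = 0.73811; exp(−0.73811) = 0.47802.
P = 1.02 × 0.47802 = 0.48758 atm.

P ≈ 0.488 atm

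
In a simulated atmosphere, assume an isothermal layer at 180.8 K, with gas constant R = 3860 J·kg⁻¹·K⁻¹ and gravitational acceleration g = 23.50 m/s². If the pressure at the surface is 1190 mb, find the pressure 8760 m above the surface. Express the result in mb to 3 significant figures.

Scale height: H = RT/g = 3860 × 180.8 / 23.50 = 29697 m.
Barometric formula: P = P₀ exp(−z/H).
z/H = 8760.0/29697 = 0.29498; exp(−0.29498) = 0.74455.
P = 1190 × 0.74455 = 886.01 mb.

P ≈ 886 mb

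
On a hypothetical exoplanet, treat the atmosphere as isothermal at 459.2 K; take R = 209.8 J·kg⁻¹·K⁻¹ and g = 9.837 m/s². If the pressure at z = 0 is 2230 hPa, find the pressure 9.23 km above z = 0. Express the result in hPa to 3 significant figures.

Scale height: H = RT/g = 209.8 × 459.2 / 9.837 = 9793.7 m.
Barometric formula: P = P₀ exp(−z/H).
z/H = 9230.0/9793.7 = 0.94244; exp(−0.94244) = 0.38968.
P = 2230 × 0.38968 = 868.99 hPa.

P ≈ 869 hPa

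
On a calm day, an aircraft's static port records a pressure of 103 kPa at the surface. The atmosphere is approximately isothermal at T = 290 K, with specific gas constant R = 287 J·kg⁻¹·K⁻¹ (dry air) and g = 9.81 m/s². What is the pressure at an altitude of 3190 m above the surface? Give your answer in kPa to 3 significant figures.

Scale height: H = RT/g = 287 × 290 / 9.81 = 8484.2 m.
Barometric formula: P = P₀ exp(−z/H).
z/H = 3190.0/8484.2 = 0.37599; exp(−0.37599) = 0.68661.
P = 103 × 0.68661 = 70.721 kPa.

P ≈ 70.7 kPa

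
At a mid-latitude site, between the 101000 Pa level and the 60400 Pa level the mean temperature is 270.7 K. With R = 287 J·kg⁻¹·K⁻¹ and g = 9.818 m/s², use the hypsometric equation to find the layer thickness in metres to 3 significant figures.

Hypsometric equation: Δz = (R T̄/g) ln(P₁/P₂).
R T̄/g = 287 × 270.7 / 9.818 = 7913.1 m.
ln(101000/60400) = ln(1.6722) = 0.51414.
Δz = 7913.1 × 0.51414 = 4068.4 m.

Δz ≈ 4070 m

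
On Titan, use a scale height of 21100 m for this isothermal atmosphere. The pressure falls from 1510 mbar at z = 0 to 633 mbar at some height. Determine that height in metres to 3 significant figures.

Invert the barometric formula: z = H ln(P₀/P).
P₀/P = 1510/633 = 2.3855; ln(2.3855) = 0.86941.
z = 21100 × 0.86941 = 18345 m.

z ≈ 18300 m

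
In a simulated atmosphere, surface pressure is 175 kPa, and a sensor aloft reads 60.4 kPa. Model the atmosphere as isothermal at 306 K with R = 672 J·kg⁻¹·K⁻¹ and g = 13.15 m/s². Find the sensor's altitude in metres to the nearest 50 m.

Scale height: H = RT/g = 672 × 306 / 13.15 = 15637 m.
Invert the barometric formula: z = H ln(P₀/P).
P₀/P = 175/60.4 = 2.8974; ln(2.8974) = 1.0638.
z = 15637 × 1.0638 = 16635 m.

z ≈ 16650 m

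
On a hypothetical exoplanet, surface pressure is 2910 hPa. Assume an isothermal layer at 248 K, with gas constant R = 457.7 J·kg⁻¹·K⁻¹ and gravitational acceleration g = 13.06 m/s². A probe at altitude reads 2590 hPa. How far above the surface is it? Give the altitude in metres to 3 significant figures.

Scale height: H = RT/g = 457.7 × 248 / 13.06 = 8691.4 m.
Invert the barometric formula: z = H ln(P₀/P).
P₀/P = 2910/2590 = 1.1236; ln(1.1236) = 0.11654.
z = 8691.4 × 0.11654 = 1012.9 m.

z ≈ 1010 m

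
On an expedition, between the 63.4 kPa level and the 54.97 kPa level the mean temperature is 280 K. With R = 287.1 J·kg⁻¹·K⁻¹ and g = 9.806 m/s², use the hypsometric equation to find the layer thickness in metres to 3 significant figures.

Hypsometric equation: Δz = (R T̄/g) ln(P₁/P₂).
R T̄/g = 287.1 × 280 / 9.806 = 8197.8 m.
ln(63.4/54.97) = ln(1.1534) = 0.14271.
Δz = 8197.8 × 0.14271 = 1169.9 m.

Δz ≈ 1170 m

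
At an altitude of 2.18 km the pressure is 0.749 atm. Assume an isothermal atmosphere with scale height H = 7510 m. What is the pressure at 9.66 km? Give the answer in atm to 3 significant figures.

Between two levels, P₂ = P₁ exp(−Δz/H) with Δz = z₂ − z₁.
Δz = 9660.0 − 2180.0 = 7480.0 m; Δz/H = 7480.0/7510.0 = 0.99601.
P₂ = 0.749 × exp(−0.99601) = 0.749 × 0.36935 = 0.27664 atm.

P ≈ 0.277 atm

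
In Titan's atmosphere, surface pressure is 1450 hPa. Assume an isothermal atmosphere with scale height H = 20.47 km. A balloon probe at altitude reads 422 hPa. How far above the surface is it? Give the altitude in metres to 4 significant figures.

z ≈ 25270 m

Invert the barometric formula: z = H ln(P₀/P).
P₀/P = 1450/422 = 3.4360; ln(3.4360) = 1.2343.
z = 20470 × 1.2343 = 25266 m.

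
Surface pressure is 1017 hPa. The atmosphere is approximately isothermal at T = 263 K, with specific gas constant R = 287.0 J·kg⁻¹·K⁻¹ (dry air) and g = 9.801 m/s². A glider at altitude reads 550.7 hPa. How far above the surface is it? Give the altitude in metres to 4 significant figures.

z ≈ 4724 m

Scale height: H = RT/g = 287.0 × 263 / 9.801 = 7701.4 m.
Invert the barometric formula: z = H ln(P₀/P).
P₀/P = 1017/550.7 = 1.8467; ln(1.8467) = 0.61340.
z = 7701.4 × 0.61340 = 4724.0 m.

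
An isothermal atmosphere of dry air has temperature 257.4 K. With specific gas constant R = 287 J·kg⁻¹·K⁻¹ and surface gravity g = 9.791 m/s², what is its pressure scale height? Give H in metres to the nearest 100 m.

The scale height of an isothermal atmosphere is H = RT/g.
H = 287 × 257.4 / 9.791 = 73874/9.791 = 7545.1 m.

H ≈ 7500 m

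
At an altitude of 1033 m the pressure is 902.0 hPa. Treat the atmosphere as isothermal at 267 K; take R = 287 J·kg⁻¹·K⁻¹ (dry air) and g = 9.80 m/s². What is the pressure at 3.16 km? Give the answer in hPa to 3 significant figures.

P ≈ 687 hPa

Scale height: H = RT/g = 287 × 267 / 9.80 = 7819.3 m.
Between two levels, P₂ = P₁ exp(−Δz/H) with Δz = z₂ − z₁.
Δz = 3160.0 − 1033.0 = 2127.0 m; Δz/H = 2127.0/7819.3 = 0.27202.
P₂ = 902.0 × exp(−0.27202) = 902.0 × 0.76184 = 687.18 hPa.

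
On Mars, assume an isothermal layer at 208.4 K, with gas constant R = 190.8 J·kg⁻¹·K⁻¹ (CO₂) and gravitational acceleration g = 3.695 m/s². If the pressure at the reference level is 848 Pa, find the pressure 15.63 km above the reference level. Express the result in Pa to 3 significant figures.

P ≈ 198 Pa

Scale height: H = RT/g = 190.8 × 208.4 / 3.695 = 10761 m.
Barometric formula: P = P₀ exp(−z/H).
z/H = 15630/10761 = 1.4525; exp(−1.4525) = 0.23398.
P = 848 × 0.23398 = 198.42 Pa.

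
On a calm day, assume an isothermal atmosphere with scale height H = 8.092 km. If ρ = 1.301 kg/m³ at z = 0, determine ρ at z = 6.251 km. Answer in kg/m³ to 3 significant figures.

ρ ≈ 0.601 kg/m³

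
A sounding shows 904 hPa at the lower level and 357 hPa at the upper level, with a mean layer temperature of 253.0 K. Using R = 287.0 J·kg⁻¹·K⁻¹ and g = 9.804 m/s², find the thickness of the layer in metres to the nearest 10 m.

Hypsometric equation: Δz = (R T̄/g) ln(P₁/P₂).
R T̄/g = 287.0 × 253.0 / 9.804 = 7406.3 m.
ln(904/357) = ln(2.5322) = 0.92909.
Δz = 7406.3 × 0.92909 = 6881.1 m.

Δz ≈ 6880 m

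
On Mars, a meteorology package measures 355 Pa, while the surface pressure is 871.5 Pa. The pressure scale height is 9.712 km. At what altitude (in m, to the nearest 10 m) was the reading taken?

Invert the barometric formula: z = H ln(P₀/P).
P₀/P = 871.5/355 = 2.4549; ln(2.4549) = 0.89809.
z = 9712.0 × 0.89809 = 8722.3 m.

z ≈ 8720 m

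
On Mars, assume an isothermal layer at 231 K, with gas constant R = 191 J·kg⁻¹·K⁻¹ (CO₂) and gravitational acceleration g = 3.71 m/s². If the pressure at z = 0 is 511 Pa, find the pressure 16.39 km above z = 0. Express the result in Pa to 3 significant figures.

P ≈ 129 Pa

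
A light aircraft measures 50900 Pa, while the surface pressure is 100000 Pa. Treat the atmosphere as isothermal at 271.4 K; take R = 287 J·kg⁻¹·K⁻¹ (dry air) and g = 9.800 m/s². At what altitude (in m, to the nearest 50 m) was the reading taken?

z ≈ 5350 m

Scale height: H = RT/g = 287 × 271.4 / 9.800 = 7948.1 m.
Invert the barometric formula: z = H ln(P₀/P).
P₀/P = 100000/50900 = 1.9646; ln(1.9646) = 0.67529.
z = 7948.1 × 0.67529 = 5367.3 m.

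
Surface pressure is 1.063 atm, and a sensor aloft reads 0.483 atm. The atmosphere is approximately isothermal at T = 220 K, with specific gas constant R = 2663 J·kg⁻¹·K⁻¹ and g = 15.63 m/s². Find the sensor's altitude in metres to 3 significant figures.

Scale height: H = RT/g = 2663 × 220 / 15.63 = 37483 m.
Invert the barometric formula: z = H ln(P₀/P).
P₀/P = 1.063/0.483 = 2.2008; ln(2.2008) = 0.78882.
z = 37483 × 0.78882 = 29567 m.

z ≈ 29600 m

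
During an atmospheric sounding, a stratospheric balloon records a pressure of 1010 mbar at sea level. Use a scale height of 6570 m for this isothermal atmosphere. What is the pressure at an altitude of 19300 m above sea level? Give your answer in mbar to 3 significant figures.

Barometric formula: P = P₀ exp(−z/H).
z/H = 19300/6570.0 = 2.9376; exp(−2.9376) = 0.052993.
P = 1010 × 0.052993 = 53.523 mbar.

P ≈ 53.5 mbar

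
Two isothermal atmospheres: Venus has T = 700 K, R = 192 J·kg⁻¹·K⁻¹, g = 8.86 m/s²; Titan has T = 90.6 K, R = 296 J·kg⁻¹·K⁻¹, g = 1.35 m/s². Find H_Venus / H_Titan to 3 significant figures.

H_Venus/H_Titan ≈ 0.764

H = RT/g for each body.
H_Venus = 192 × 700 / 8.86 = 15169 m.
H_Titan = 296 × 90.6 / 1.35 = 19865 m.
H_Venus/H_Titan = 15169/19865 = 0.76360.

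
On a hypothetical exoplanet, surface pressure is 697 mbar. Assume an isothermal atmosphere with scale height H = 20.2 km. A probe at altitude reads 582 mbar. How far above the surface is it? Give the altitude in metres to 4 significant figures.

z ≈ 3642 m

Invert the barometric formula: z = H ln(P₀/P).
P₀/P = 697/582 = 1.1976; ln(1.1976) = 0.18032.
z = 20200 × 0.18032 = 3642.5 m.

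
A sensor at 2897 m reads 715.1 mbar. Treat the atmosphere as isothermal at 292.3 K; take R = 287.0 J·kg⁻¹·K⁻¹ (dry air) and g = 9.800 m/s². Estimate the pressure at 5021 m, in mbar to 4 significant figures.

P ≈ 558.0 mbar

Scale height: H = RT/g = 287.0 × 292.3 / 9.800 = 8560.2 m.
Between two levels, P₂ = P₁ exp(−Δz/H) with Δz = z₂ − z₁.
Δz = 5021.0 − 2897.0 = 2124.0 m; Δz/H = 2124.0/8560.2 = 0.24813.
P₂ = 715.1 × exp(−0.24813) = 715.1 × 0.78026 = 557.96 mbar.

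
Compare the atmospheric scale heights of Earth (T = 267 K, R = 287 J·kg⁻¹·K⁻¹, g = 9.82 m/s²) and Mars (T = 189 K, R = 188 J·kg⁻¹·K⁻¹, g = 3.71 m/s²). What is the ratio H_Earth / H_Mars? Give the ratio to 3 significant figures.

H_Earth/H_Mars ≈ 0.815

H = RT/g for each body.
H_Earth = 287 × 267 / 9.82 = 7803.4 m.
H_Mars = 188 × 189 / 3.71 = 9577.4 m.
H_Earth/H_Mars = 7803.4/9577.4 = 0.81477.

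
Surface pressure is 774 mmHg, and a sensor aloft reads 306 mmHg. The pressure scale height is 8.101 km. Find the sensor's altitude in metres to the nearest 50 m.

z ≈ 7500 m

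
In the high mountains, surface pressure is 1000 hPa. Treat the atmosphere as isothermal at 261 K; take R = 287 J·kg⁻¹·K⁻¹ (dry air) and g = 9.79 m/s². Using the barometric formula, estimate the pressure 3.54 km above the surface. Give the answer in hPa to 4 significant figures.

Scale height: H = RT/g = 287 × 261 / 9.79 = 7651.4 m.
Barometric formula: P = P₀ exp(−z/H).
z/H = 3540.0/7651.4 = 0.46266; exp(−0.46266) = 0.62961.
P = 1000 × 0.62961 = 629.61 hPa.

P ≈ 629.6 hPa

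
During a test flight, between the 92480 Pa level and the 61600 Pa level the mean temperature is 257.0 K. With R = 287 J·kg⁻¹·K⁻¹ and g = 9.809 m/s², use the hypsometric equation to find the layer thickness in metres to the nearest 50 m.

Δz ≈ 3050 m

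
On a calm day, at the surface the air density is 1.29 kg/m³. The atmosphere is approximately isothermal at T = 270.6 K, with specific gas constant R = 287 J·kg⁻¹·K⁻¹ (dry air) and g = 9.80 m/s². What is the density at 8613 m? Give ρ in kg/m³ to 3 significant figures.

ρ ≈ 0.435 kg/m³

Scale height: H = RT/g = 287 × 270.6 / 9.80 = 7924.7 m.
In an isothermal atmosphere, density decays like pressure: ρ = ρ₀ exp(−z/H).
z/H = 8613.0/7924.7 = 1.0869; exp(−1.0869) = 0.33726.
ρ = 1.29 × 0.33726 = 0.43507 kg/m³.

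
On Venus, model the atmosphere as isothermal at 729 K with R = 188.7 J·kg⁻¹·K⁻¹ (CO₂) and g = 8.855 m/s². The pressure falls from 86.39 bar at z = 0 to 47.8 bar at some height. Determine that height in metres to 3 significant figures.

z ≈ 9190 m

Scale height: H = RT/g = 188.7 × 729 / 8.855 = 15535 m.
Invert the barometric formula: z = H ln(P₀/P).
P₀/P = 86.39/47.8 = 1.8073; ln(1.8073) = 0.59183.
z = 15535 × 0.59183 = 9194.1 m.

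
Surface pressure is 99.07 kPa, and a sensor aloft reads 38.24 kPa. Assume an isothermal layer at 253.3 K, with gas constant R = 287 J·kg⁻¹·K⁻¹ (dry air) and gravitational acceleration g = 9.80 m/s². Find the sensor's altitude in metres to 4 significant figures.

z ≈ 7062 m

Scale height: H = RT/g = 287 × 253.3 / 9.80 = 7418.1 m.
Invert the barometric formula: z = H ln(P₀/P).
P₀/P = 99.07/38.24 = 2.5907; ln(2.5907) = 0.95193.
z = 7418.1 × 0.95193 = 7061.5 m.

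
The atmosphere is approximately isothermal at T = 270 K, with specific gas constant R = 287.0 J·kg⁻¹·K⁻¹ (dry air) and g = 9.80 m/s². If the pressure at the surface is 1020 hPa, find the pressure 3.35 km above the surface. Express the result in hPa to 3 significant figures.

P ≈ 668 hPa

Scale height: H = RT/g = 287.0 × 270 / 9.80 = 7907.1 m.
Barometric formula: P = P₀ exp(−z/H).
z/H = 3350.0/7907.1 = 0.42367; exp(−0.42367) = 0.65464.
P = 1020 × 0.65464 = 667.73 hPa.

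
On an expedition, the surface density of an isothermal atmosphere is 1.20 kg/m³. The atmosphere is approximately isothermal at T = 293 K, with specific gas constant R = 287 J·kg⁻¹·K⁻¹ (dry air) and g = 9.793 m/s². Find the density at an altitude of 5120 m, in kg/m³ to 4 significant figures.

Scale height: H = RT/g = 287 × 293 / 9.793 = 8586.8 m.
In an isothermal atmosphere, density decays like pressure: ρ = ρ₀ exp(−z/H).
z/H = 5120.0/8586.8 = 0.59626; exp(−0.59626) = 0.55087.
ρ = 1.20 × 0.55087 = 0.66104 kg/m³.

ρ ≈ 0.6610 kg/m³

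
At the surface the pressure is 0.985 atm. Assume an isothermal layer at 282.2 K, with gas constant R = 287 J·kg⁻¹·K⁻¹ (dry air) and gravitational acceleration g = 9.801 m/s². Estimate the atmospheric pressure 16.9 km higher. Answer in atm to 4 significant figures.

P ≈ 0.1274 atm

Scale height: H = RT/g = 287 × 282.2 / 9.801 = 8263.6 m.
Barometric formula: P = P₀ exp(−z/H).
z/H = 16900/8263.6 = 2.0451; exp(−2.0451) = 0.12937.
P = 0.985 × 0.12937 = 0.12743 atm.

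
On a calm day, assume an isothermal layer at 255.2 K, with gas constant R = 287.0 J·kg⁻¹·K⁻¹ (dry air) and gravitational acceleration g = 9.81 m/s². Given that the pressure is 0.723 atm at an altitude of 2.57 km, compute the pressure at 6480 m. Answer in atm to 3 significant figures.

P ≈ 0.428 atm

Scale height: H = RT/g = 287.0 × 255.2 / 9.81 = 7466.1 m.
Between two levels, P₂ = P₁ exp(−Δz/H) with Δz = z₂ − z₁.
Δz = 6480.0 − 2570.0 = 3910.0 m; Δz/H = 3910.0/7466.1 = 0.52370.
P₂ = 0.723 × exp(−0.52370) = 0.723 × 0.59232 = 0.42825 atm.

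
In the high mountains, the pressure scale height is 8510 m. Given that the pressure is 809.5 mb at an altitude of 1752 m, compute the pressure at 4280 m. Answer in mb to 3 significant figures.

P ≈ 601 mb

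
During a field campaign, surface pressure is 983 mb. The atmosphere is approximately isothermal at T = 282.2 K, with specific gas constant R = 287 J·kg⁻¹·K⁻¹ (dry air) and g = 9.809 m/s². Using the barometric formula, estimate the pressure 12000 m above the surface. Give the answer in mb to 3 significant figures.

Scale height: H = RT/g = 287 × 282.2 / 9.809 = 8256.8 m.
Barometric formula: P = P₀ exp(−z/H).
z/H = 12000/8256.8 = 1.4533; exp(−1.4533) = 0.23380.
P = 983 × 0.23380 = 229.83 mb.

P ≈ 230 mb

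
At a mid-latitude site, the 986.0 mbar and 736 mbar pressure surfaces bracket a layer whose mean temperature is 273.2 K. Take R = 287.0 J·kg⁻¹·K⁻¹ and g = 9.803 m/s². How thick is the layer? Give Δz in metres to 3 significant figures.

Hypsometric equation: Δz = (R T̄/g) ln(P₁/P₂).
R T̄/g = 287.0 × 273.2 / 9.803 = 7998.4 m.
ln(986.0/736) = ln(1.3397) = 0.29245.
Δz = 7998.4 × 0.29245 = 2339.1 m.

Δz ≈ 2340 m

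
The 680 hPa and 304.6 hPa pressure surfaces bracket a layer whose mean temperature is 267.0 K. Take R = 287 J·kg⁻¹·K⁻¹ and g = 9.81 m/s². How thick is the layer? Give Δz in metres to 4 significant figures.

Δz ≈ 6273 m

Hypsometric equation: Δz = (R T̄/g) ln(P₁/P₂).
R T̄/g = 287 × 267.0 / 9.81 = 7811.3 m.
ln(680/304.6) = ln(2.2324) = 0.80308.
Δz = 7811.3 × 0.80308 = 6273.1 m.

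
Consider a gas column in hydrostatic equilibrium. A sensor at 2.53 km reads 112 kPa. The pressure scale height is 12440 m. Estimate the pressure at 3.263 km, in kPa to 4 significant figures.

P ≈ 105.6 kPa

Between two levels, P₂ = P₁ exp(−Δz/H) with Δz = z₂ − z₁.
Δz = 3263.0 − 2530.0 = 733.00 m; Δz/H = 733.00/12440 = 0.058923.
P₂ = 112 × exp(−0.058923) = 112 × 0.94278 = 105.59 kPa.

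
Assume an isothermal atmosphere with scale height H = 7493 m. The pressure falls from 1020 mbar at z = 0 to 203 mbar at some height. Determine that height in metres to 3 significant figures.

z ≈ 12100 m

Invert the barometric formula: z = H ln(P₀/P).
P₀/P = 1020/203 = 5.0246; ln(5.0246) = 1.6143.
z = 7493.0 × 1.6143 = 12096 m.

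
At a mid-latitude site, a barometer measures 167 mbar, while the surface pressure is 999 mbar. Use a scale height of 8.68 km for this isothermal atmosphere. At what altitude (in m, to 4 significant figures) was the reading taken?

z ≈ 15530 m

Invert the barometric formula: z = H ln(P₀/P).
P₀/P = 999/167 = 5.9820; ln(5.9820) = 1.7888.
z = 8680.0 × 1.7888 = 15527 m.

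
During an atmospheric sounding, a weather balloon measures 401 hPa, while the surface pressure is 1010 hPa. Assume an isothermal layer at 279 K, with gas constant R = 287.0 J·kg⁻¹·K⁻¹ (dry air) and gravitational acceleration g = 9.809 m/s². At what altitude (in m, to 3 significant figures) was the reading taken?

Scale height: H = RT/g = 287.0 × 279 / 9.809 = 8163.2 m.
Invert the barometric formula: z = H ln(P₀/P).
P₀/P = 1010/401 = 2.5187; ln(2.5187) = 0.92374.
z = 8163.2 × 0.92374 = 7540.7 m.

z ≈ 7540 m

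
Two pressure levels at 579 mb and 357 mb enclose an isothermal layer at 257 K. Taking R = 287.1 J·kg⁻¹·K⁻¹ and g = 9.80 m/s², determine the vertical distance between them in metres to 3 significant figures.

Δz ≈ 3640 m

Hypsometric equation: Δz = (R T̄/g) ln(P₁/P₂).
R T̄/g = 287.1 × 257 / 9.80 = 7529.1 m.
ln(579/357) = ln(1.6218) = 0.48354.
Δz = 7529.1 × 0.48354 = 3640.6 m.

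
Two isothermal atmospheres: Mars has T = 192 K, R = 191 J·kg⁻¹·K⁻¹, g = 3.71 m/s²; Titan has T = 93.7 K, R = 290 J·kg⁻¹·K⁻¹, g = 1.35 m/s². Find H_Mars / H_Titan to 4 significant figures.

H_Mars/H_Titan ≈ 0.4911

H = RT/g for each body.
H_Mars = 191 × 192 / 3.71 = 9884.6 m.
H_Titan = 290 × 93.7 / 1.35 = 20128 m.
H_Mars/H_Titan = 9884.6/20128 = 0.49109.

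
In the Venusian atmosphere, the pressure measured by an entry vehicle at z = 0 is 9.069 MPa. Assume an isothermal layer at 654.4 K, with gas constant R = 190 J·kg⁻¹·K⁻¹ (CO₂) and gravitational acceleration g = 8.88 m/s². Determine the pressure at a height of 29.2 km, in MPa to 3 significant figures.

P ≈ 1.13 MPa

Scale height: H = RT/g = 190 × 654.4 / 8.88 = 14002 m.
Barometric formula: P = P₀ exp(−z/H).
z/H = 29200/14002 = 2.0854; exp(−2.0854) = 0.12426.
P = 9.069 × 0.12426 = 1.1269 MPa.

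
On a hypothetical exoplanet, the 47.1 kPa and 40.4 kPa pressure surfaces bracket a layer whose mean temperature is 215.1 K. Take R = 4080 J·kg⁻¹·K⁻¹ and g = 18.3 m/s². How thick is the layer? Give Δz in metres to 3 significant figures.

Δz ≈ 7360 m

Hypsometric equation: Δz = (R T̄/g) ln(P₁/P₂).
R T̄/g = 4080 × 215.1 / 18.3 = 47957 m.
ln(47.1/40.4) = ln(1.1658) = 0.15341.
Δz = 47957 × 0.15341 = 7357.1 m.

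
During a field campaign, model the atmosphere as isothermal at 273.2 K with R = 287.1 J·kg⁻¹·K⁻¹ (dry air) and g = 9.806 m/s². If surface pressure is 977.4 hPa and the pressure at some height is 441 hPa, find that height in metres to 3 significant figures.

z ≈ 6370 m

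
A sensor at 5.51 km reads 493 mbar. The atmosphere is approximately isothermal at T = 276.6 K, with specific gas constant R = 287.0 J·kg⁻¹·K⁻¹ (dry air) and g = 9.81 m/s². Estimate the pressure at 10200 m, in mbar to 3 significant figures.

P ≈ 276 mbar

Scale height: H = RT/g = 287.0 × 276.6 / 9.81 = 8092.2 m.
Between two levels, P₂ = P₁ exp(−Δz/H) with Δz = z₂ − z₁.
Δz = 10200 − 5510.0 = 4690.0 m; Δz/H = 4690.0/8092.2 = 0.57957.
P₂ = 493 × exp(−0.57957) = 493 × 0.56014 = 276.15 mbar.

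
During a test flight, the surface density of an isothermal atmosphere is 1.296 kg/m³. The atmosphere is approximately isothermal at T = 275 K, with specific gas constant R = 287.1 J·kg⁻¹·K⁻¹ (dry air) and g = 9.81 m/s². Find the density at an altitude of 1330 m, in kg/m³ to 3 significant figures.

Scale height: H = RT/g = 287.1 × 275 / 9.81 = 8048.2 m.
In an isothermal atmosphere, density decays like pressure: ρ = ρ₀ exp(−z/H).
z/H = 1330.0/8048.2 = 0.16525; exp(−0.16525) = 0.84768.
ρ = 1.296 × 0.84768 = 1.0986 kg/m³.

ρ ≈ 1.10 kg/m³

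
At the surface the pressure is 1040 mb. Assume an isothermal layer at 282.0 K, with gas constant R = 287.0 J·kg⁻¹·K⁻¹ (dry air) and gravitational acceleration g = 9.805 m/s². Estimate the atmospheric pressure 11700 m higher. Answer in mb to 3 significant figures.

Scale height: H = RT/g = 287.0 × 282.0 / 9.805 = 8254.4 m.
Barometric formula: P = P₀ exp(−z/H).
z/H = 11700/8254.4 = 1.4174; exp(−1.4174) = 0.24234.
P = 1040 × 0.24234 = 252.03 mb.

P ≈ 252 mb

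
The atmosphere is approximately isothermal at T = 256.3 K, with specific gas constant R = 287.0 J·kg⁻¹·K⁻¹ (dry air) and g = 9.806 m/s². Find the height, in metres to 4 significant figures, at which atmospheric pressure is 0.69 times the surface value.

z ≈ 2783 m

Scale height: H = RT/g = 287.0 × 256.3 / 9.806 = 7501.3 m.
Set P/P₀ = exp(−z/H) = 0.69, so z = −H ln(0.69).
−ln(0.69) = 0.37106; z = 7501.3 × 0.37106 = 2783.4 m.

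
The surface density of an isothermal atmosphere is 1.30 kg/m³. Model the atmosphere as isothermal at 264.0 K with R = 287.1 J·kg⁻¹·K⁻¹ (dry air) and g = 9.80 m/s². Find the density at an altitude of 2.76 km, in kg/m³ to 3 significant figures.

Scale height: H = RT/g = 287.1 × 264.0 / 9.80 = 7734.1 m.
In an isothermal atmosphere, density decays like pressure: ρ = ρ₀ exp(−z/H).
z/H = 2760.0/7734.1 = 0.35686; exp(−0.35686) = 0.69987.
ρ = 1.30 × 0.69987 = 0.90983 kg/m³.

ρ ≈ 0.910 kg/m³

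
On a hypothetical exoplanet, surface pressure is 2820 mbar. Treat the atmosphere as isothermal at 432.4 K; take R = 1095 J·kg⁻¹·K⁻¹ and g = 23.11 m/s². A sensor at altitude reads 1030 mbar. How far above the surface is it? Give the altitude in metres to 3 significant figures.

Scale height: H = RT/g = 1095 × 432.4 / 23.11 = 20488 m.
Invert the barometric formula: z = H ln(P₀/P).
P₀/P = 2820/1030 = 2.7379; ln(2.7379) = 1.0072.
z = 20488 × 1.0072 = 20636 m.

z ≈ 20600 m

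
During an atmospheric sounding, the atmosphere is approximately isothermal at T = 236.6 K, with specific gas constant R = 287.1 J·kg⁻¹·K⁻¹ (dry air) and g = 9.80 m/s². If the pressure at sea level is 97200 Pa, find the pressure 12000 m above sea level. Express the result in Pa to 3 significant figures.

P ≈ 17200 Pa

Scale height: H = RT/g = 287.1 × 236.6 / 9.80 = 6931.4 m.
Barometric formula: P = P₀ exp(−z/H).
z/H = 12000/6931.4 = 1.7313; exp(−1.7313) = 0.17705.
P = 97200 × 0.17705 = 17209 Pa.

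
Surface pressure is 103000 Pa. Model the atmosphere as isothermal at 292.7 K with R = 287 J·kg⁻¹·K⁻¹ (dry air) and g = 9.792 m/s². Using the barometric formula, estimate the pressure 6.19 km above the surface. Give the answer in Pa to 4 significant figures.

Scale height: H = RT/g = 287 × 292.7 / 9.792 = 8578.9 m.
Barometric formula: P = P₀ exp(−z/H).
z/H = 6190.0/8578.9 = 0.72154; exp(−0.72154) = 0.48600.
P = 103000 × 0.48600 = 50058 Pa.

P ≈ 50060 Pa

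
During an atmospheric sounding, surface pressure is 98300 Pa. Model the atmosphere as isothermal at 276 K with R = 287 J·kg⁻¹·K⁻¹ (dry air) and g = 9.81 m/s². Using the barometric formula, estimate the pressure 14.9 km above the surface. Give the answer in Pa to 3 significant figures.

Scale height: H = RT/g = 287 × 276 / 9.81 = 8074.6 m.
Barometric formula: P = P₀ exp(−z/H).
z/H = 14900/8074.6 = 1.8453; exp(−1.8453) = 0.15798.
P = 98300 × 0.15798 = 15529 Pa.

P ≈ 15500 Pa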